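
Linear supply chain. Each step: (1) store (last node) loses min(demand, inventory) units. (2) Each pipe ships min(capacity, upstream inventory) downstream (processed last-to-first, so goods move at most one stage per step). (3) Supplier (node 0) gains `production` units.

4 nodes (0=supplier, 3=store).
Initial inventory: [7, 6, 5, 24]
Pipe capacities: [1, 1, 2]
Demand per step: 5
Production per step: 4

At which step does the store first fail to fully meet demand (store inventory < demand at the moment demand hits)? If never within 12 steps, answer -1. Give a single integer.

Step 1: demand=5,sold=5 ship[2->3]=2 ship[1->2]=1 ship[0->1]=1 prod=4 -> [10 6 4 21]
Step 2: demand=5,sold=5 ship[2->3]=2 ship[1->2]=1 ship[0->1]=1 prod=4 -> [13 6 3 18]
Step 3: demand=5,sold=5 ship[2->3]=2 ship[1->2]=1 ship[0->1]=1 prod=4 -> [16 6 2 15]
Step 4: demand=5,sold=5 ship[2->3]=2 ship[1->2]=1 ship[0->1]=1 prod=4 -> [19 6 1 12]
Step 5: demand=5,sold=5 ship[2->3]=1 ship[1->2]=1 ship[0->1]=1 prod=4 -> [22 6 1 8]
Step 6: demand=5,sold=5 ship[2->3]=1 ship[1->2]=1 ship[0->1]=1 prod=4 -> [25 6 1 4]
Step 7: demand=5,sold=4 ship[2->3]=1 ship[1->2]=1 ship[0->1]=1 prod=4 -> [28 6 1 1]
Step 8: demand=5,sold=1 ship[2->3]=1 ship[1->2]=1 ship[0->1]=1 prod=4 -> [31 6 1 1]
Step 9: demand=5,sold=1 ship[2->3]=1 ship[1->2]=1 ship[0->1]=1 prod=4 -> [34 6 1 1]
Step 10: demand=5,sold=1 ship[2->3]=1 ship[1->2]=1 ship[0->1]=1 prod=4 -> [37 6 1 1]
Step 11: demand=5,sold=1 ship[2->3]=1 ship[1->2]=1 ship[0->1]=1 prod=4 -> [40 6 1 1]
Step 12: demand=5,sold=1 ship[2->3]=1 ship[1->2]=1 ship[0->1]=1 prod=4 -> [43 6 1 1]
First stockout at step 7

7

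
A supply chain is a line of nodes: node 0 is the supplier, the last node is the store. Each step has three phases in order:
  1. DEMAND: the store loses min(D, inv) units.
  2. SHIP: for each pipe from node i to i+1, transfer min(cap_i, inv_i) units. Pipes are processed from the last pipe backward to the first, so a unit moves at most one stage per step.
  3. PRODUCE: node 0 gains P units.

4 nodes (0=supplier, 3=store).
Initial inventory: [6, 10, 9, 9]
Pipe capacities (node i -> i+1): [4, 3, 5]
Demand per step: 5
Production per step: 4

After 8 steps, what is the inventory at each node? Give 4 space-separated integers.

Step 1: demand=5,sold=5 ship[2->3]=5 ship[1->2]=3 ship[0->1]=4 prod=4 -> inv=[6 11 7 9]
Step 2: demand=5,sold=5 ship[2->3]=5 ship[1->2]=3 ship[0->1]=4 prod=4 -> inv=[6 12 5 9]
Step 3: demand=5,sold=5 ship[2->3]=5 ship[1->2]=3 ship[0->1]=4 prod=4 -> inv=[6 13 3 9]
Step 4: demand=5,sold=5 ship[2->3]=3 ship[1->2]=3 ship[0->1]=4 prod=4 -> inv=[6 14 3 7]
Step 5: demand=5,sold=5 ship[2->3]=3 ship[1->2]=3 ship[0->1]=4 prod=4 -> inv=[6 15 3 5]
Step 6: demand=5,sold=5 ship[2->3]=3 ship[1->2]=3 ship[0->1]=4 prod=4 -> inv=[6 16 3 3]
Step 7: demand=5,sold=3 ship[2->3]=3 ship[1->2]=3 ship[0->1]=4 prod=4 -> inv=[6 17 3 3]
Step 8: demand=5,sold=3 ship[2->3]=3 ship[1->2]=3 ship[0->1]=4 prod=4 -> inv=[6 18 3 3]

6 18 3 3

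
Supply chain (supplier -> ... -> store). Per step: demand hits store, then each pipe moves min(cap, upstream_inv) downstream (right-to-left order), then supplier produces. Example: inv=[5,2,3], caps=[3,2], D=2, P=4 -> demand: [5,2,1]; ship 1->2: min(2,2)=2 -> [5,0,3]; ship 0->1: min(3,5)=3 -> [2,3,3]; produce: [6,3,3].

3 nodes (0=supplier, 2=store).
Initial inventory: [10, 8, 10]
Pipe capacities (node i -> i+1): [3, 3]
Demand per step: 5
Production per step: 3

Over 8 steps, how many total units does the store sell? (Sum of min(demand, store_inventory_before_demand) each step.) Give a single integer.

Step 1: sold=5 (running total=5) -> [10 8 8]
Step 2: sold=5 (running total=10) -> [10 8 6]
Step 3: sold=5 (running total=15) -> [10 8 4]
Step 4: sold=4 (running total=19) -> [10 8 3]
Step 5: sold=3 (running total=22) -> [10 8 3]
Step 6: sold=3 (running total=25) -> [10 8 3]
Step 7: sold=3 (running total=28) -> [10 8 3]
Step 8: sold=3 (running total=31) -> [10 8 3]

Answer: 31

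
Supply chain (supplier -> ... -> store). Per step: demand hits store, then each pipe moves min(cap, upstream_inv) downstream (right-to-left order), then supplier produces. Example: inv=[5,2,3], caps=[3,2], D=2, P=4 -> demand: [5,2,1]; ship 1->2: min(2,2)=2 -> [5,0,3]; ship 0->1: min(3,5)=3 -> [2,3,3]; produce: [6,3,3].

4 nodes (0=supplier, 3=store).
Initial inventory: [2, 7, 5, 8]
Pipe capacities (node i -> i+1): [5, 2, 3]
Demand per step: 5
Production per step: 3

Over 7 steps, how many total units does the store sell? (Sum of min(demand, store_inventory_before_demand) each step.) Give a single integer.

Step 1: sold=5 (running total=5) -> [3 7 4 6]
Step 2: sold=5 (running total=10) -> [3 8 3 4]
Step 3: sold=4 (running total=14) -> [3 9 2 3]
Step 4: sold=3 (running total=17) -> [3 10 2 2]
Step 5: sold=2 (running total=19) -> [3 11 2 2]
Step 6: sold=2 (running total=21) -> [3 12 2 2]
Step 7: sold=2 (running total=23) -> [3 13 2 2]

Answer: 23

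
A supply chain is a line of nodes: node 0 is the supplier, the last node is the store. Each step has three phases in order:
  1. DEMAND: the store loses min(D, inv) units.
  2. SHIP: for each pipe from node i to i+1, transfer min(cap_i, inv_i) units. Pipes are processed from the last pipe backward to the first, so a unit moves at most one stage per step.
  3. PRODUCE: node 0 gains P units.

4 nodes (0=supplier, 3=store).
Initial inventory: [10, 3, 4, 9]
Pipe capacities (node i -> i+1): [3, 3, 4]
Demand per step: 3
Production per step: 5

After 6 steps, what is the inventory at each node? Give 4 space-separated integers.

Step 1: demand=3,sold=3 ship[2->3]=4 ship[1->2]=3 ship[0->1]=3 prod=5 -> inv=[12 3 3 10]
Step 2: demand=3,sold=3 ship[2->3]=3 ship[1->2]=3 ship[0->1]=3 prod=5 -> inv=[14 3 3 10]
Step 3: demand=3,sold=3 ship[2->3]=3 ship[1->2]=3 ship[0->1]=3 prod=5 -> inv=[16 3 3 10]
Step 4: demand=3,sold=3 ship[2->3]=3 ship[1->2]=3 ship[0->1]=3 prod=5 -> inv=[18 3 3 10]
Step 5: demand=3,sold=3 ship[2->3]=3 ship[1->2]=3 ship[0->1]=3 prod=5 -> inv=[20 3 3 10]
Step 6: demand=3,sold=3 ship[2->3]=3 ship[1->2]=3 ship[0->1]=3 prod=5 -> inv=[22 3 3 10]

22 3 3 10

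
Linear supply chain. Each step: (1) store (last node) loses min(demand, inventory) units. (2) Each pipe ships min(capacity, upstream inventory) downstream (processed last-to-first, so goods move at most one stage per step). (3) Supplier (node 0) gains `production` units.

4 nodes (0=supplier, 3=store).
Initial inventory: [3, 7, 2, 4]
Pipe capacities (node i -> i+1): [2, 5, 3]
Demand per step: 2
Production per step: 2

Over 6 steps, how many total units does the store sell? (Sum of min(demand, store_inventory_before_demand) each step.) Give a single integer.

Step 1: sold=2 (running total=2) -> [3 4 5 4]
Step 2: sold=2 (running total=4) -> [3 2 6 5]
Step 3: sold=2 (running total=6) -> [3 2 5 6]
Step 4: sold=2 (running total=8) -> [3 2 4 7]
Step 5: sold=2 (running total=10) -> [3 2 3 8]
Step 6: sold=2 (running total=12) -> [3 2 2 9]

Answer: 12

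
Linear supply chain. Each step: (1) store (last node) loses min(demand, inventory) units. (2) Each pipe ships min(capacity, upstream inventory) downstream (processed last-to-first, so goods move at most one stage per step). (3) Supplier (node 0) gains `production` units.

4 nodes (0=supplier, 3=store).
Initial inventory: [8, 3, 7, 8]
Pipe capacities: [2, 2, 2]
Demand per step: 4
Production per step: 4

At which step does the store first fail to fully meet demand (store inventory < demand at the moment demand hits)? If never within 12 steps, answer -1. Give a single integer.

Step 1: demand=4,sold=4 ship[2->3]=2 ship[1->2]=2 ship[0->1]=2 prod=4 -> [10 3 7 6]
Step 2: demand=4,sold=4 ship[2->3]=2 ship[1->2]=2 ship[0->1]=2 prod=4 -> [12 3 7 4]
Step 3: demand=4,sold=4 ship[2->3]=2 ship[1->2]=2 ship[0->1]=2 prod=4 -> [14 3 7 2]
Step 4: demand=4,sold=2 ship[2->3]=2 ship[1->2]=2 ship[0->1]=2 prod=4 -> [16 3 7 2]
Step 5: demand=4,sold=2 ship[2->3]=2 ship[1->2]=2 ship[0->1]=2 prod=4 -> [18 3 7 2]
Step 6: demand=4,sold=2 ship[2->3]=2 ship[1->2]=2 ship[0->1]=2 prod=4 -> [20 3 7 2]
Step 7: demand=4,sold=2 ship[2->3]=2 ship[1->2]=2 ship[0->1]=2 prod=4 -> [22 3 7 2]
Step 8: demand=4,sold=2 ship[2->3]=2 ship[1->2]=2 ship[0->1]=2 prod=4 -> [24 3 7 2]
Step 9: demand=4,sold=2 ship[2->3]=2 ship[1->2]=2 ship[0->1]=2 prod=4 -> [26 3 7 2]
Step 10: demand=4,sold=2 ship[2->3]=2 ship[1->2]=2 ship[0->1]=2 prod=4 -> [28 3 7 2]
Step 11: demand=4,sold=2 ship[2->3]=2 ship[1->2]=2 ship[0->1]=2 prod=4 -> [30 3 7 2]
Step 12: demand=4,sold=2 ship[2->3]=2 ship[1->2]=2 ship[0->1]=2 prod=4 -> [32 3 7 2]
First stockout at step 4

4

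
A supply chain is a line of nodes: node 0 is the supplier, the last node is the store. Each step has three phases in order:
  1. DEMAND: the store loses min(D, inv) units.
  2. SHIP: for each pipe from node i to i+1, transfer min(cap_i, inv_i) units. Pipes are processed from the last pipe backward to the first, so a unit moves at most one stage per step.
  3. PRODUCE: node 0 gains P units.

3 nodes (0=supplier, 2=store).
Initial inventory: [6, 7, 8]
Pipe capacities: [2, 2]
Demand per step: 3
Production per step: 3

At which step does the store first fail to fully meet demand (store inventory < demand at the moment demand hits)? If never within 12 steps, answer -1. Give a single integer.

Step 1: demand=3,sold=3 ship[1->2]=2 ship[0->1]=2 prod=3 -> [7 7 7]
Step 2: demand=3,sold=3 ship[1->2]=2 ship[0->1]=2 prod=3 -> [8 7 6]
Step 3: demand=3,sold=3 ship[1->2]=2 ship[0->1]=2 prod=3 -> [9 7 5]
Step 4: demand=3,sold=3 ship[1->2]=2 ship[0->1]=2 prod=3 -> [10 7 4]
Step 5: demand=3,sold=3 ship[1->2]=2 ship[0->1]=2 prod=3 -> [11 7 3]
Step 6: demand=3,sold=3 ship[1->2]=2 ship[0->1]=2 prod=3 -> [12 7 2]
Step 7: demand=3,sold=2 ship[1->2]=2 ship[0->1]=2 prod=3 -> [13 7 2]
Step 8: demand=3,sold=2 ship[1->2]=2 ship[0->1]=2 prod=3 -> [14 7 2]
Step 9: demand=3,sold=2 ship[1->2]=2 ship[0->1]=2 prod=3 -> [15 7 2]
Step 10: demand=3,sold=2 ship[1->2]=2 ship[0->1]=2 prod=3 -> [16 7 2]
Step 11: demand=3,sold=2 ship[1->2]=2 ship[0->1]=2 prod=3 -> [17 7 2]
Step 12: demand=3,sold=2 ship[1->2]=2 ship[0->1]=2 prod=3 -> [18 7 2]
First stockout at step 7

7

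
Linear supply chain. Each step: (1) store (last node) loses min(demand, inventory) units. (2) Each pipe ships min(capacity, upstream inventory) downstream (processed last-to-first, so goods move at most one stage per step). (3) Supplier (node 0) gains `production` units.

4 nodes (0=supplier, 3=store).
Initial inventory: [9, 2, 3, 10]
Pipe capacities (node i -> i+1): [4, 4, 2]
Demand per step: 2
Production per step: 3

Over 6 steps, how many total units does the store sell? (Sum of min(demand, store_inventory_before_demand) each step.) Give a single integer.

Step 1: sold=2 (running total=2) -> [8 4 3 10]
Step 2: sold=2 (running total=4) -> [7 4 5 10]
Step 3: sold=2 (running total=6) -> [6 4 7 10]
Step 4: sold=2 (running total=8) -> [5 4 9 10]
Step 5: sold=2 (running total=10) -> [4 4 11 10]
Step 6: sold=2 (running total=12) -> [3 4 13 10]

Answer: 12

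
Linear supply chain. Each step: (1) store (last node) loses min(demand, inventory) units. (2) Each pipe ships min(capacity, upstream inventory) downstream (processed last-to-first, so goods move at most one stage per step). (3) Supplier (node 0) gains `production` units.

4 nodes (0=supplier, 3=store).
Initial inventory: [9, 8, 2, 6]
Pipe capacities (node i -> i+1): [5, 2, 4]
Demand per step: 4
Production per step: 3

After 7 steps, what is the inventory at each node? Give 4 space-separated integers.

Step 1: demand=4,sold=4 ship[2->3]=2 ship[1->2]=2 ship[0->1]=5 prod=3 -> inv=[7 11 2 4]
Step 2: demand=4,sold=4 ship[2->3]=2 ship[1->2]=2 ship[0->1]=5 prod=3 -> inv=[5 14 2 2]
Step 3: demand=4,sold=2 ship[2->3]=2 ship[1->2]=2 ship[0->1]=5 prod=3 -> inv=[3 17 2 2]
Step 4: demand=4,sold=2 ship[2->3]=2 ship[1->2]=2 ship[0->1]=3 prod=3 -> inv=[3 18 2 2]
Step 5: demand=4,sold=2 ship[2->3]=2 ship[1->2]=2 ship[0->1]=3 prod=3 -> inv=[3 19 2 2]
Step 6: demand=4,sold=2 ship[2->3]=2 ship[1->2]=2 ship[0->1]=3 prod=3 -> inv=[3 20 2 2]
Step 7: demand=4,sold=2 ship[2->3]=2 ship[1->2]=2 ship[0->1]=3 prod=3 -> inv=[3 21 2 2]

3 21 2 2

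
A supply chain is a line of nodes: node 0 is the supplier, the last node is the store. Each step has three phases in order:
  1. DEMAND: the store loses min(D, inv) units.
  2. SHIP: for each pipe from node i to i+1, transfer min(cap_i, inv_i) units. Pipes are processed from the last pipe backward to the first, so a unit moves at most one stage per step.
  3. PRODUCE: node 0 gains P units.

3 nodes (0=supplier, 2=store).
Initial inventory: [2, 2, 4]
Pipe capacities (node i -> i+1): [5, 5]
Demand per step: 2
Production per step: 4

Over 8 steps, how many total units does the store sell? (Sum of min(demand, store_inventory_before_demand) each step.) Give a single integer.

Step 1: sold=2 (running total=2) -> [4 2 4]
Step 2: sold=2 (running total=4) -> [4 4 4]
Step 3: sold=2 (running total=6) -> [4 4 6]
Step 4: sold=2 (running total=8) -> [4 4 8]
Step 5: sold=2 (running total=10) -> [4 4 10]
Step 6: sold=2 (running total=12) -> [4 4 12]
Step 7: sold=2 (running total=14) -> [4 4 14]
Step 8: sold=2 (running total=16) -> [4 4 16]

Answer: 16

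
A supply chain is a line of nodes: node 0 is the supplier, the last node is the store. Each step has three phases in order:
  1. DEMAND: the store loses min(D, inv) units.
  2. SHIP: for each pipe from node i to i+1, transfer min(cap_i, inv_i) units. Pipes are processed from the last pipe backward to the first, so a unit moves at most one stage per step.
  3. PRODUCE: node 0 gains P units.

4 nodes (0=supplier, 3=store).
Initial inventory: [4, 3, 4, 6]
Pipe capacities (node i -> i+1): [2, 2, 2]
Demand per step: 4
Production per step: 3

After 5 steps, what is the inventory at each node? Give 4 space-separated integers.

Step 1: demand=4,sold=4 ship[2->3]=2 ship[1->2]=2 ship[0->1]=2 prod=3 -> inv=[5 3 4 4]
Step 2: demand=4,sold=4 ship[2->3]=2 ship[1->2]=2 ship[0->1]=2 prod=3 -> inv=[6 3 4 2]
Step 3: demand=4,sold=2 ship[2->3]=2 ship[1->2]=2 ship[0->1]=2 prod=3 -> inv=[7 3 4 2]
Step 4: demand=4,sold=2 ship[2->3]=2 ship[1->2]=2 ship[0->1]=2 prod=3 -> inv=[8 3 4 2]
Step 5: demand=4,sold=2 ship[2->3]=2 ship[1->2]=2 ship[0->1]=2 prod=3 -> inv=[9 3 4 2]

9 3 4 2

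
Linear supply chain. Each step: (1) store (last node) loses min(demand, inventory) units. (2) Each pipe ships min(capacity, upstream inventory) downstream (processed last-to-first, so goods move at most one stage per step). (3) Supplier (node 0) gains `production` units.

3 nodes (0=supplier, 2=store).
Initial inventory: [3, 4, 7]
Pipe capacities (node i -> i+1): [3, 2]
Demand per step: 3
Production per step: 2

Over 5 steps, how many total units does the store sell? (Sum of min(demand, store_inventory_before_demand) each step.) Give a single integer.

Answer: 15

Derivation:
Step 1: sold=3 (running total=3) -> [2 5 6]
Step 2: sold=3 (running total=6) -> [2 5 5]
Step 3: sold=3 (running total=9) -> [2 5 4]
Step 4: sold=3 (running total=12) -> [2 5 3]
Step 5: sold=3 (running total=15) -> [2 5 2]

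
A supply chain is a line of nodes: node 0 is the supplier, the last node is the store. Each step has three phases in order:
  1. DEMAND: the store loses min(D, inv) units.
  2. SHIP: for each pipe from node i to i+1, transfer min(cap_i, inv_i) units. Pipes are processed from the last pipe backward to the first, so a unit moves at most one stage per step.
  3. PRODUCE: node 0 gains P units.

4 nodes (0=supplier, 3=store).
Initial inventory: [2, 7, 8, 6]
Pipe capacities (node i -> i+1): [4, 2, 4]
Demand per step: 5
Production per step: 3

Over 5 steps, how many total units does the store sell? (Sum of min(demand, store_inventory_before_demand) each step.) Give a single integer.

Step 1: sold=5 (running total=5) -> [3 7 6 5]
Step 2: sold=5 (running total=10) -> [3 8 4 4]
Step 3: sold=4 (running total=14) -> [3 9 2 4]
Step 4: sold=4 (running total=18) -> [3 10 2 2]
Step 5: sold=2 (running total=20) -> [3 11 2 2]

Answer: 20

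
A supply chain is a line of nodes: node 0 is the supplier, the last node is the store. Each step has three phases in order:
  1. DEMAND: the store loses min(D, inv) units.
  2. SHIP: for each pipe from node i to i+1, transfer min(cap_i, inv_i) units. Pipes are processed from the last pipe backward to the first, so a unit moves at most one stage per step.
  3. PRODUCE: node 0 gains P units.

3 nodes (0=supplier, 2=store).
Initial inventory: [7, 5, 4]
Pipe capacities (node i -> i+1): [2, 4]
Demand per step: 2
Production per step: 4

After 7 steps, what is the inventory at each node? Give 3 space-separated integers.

Step 1: demand=2,sold=2 ship[1->2]=4 ship[0->1]=2 prod=4 -> inv=[9 3 6]
Step 2: demand=2,sold=2 ship[1->2]=3 ship[0->1]=2 prod=4 -> inv=[11 2 7]
Step 3: demand=2,sold=2 ship[1->2]=2 ship[0->1]=2 prod=4 -> inv=[13 2 7]
Step 4: demand=2,sold=2 ship[1->2]=2 ship[0->1]=2 prod=4 -> inv=[15 2 7]
Step 5: demand=2,sold=2 ship[1->2]=2 ship[0->1]=2 prod=4 -> inv=[17 2 7]
Step 6: demand=2,sold=2 ship[1->2]=2 ship[0->1]=2 prod=4 -> inv=[19 2 7]
Step 7: demand=2,sold=2 ship[1->2]=2 ship[0->1]=2 prod=4 -> inv=[21 2 7]

21 2 7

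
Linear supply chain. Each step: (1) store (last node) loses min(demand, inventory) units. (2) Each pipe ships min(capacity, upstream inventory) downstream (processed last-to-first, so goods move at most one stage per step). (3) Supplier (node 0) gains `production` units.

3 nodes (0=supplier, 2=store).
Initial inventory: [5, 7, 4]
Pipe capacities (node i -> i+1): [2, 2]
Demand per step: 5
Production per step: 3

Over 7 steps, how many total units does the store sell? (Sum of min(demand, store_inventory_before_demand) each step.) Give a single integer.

Step 1: sold=4 (running total=4) -> [6 7 2]
Step 2: sold=2 (running total=6) -> [7 7 2]
Step 3: sold=2 (running total=8) -> [8 7 2]
Step 4: sold=2 (running total=10) -> [9 7 2]
Step 5: sold=2 (running total=12) -> [10 7 2]
Step 6: sold=2 (running total=14) -> [11 7 2]
Step 7: sold=2 (running total=16) -> [12 7 2]

Answer: 16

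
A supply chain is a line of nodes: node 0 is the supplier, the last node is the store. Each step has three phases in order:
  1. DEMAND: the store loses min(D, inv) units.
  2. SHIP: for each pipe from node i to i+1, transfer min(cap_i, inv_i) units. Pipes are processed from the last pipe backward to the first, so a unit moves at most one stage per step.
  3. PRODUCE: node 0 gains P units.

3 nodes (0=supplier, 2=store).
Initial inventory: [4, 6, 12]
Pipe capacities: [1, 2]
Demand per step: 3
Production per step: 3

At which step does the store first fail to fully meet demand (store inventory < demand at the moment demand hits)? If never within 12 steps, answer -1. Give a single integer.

Step 1: demand=3,sold=3 ship[1->2]=2 ship[0->1]=1 prod=3 -> [6 5 11]
Step 2: demand=3,sold=3 ship[1->2]=2 ship[0->1]=1 prod=3 -> [8 4 10]
Step 3: demand=3,sold=3 ship[1->2]=2 ship[0->1]=1 prod=3 -> [10 3 9]
Step 4: demand=3,sold=3 ship[1->2]=2 ship[0->1]=1 prod=3 -> [12 2 8]
Step 5: demand=3,sold=3 ship[1->2]=2 ship[0->1]=1 prod=3 -> [14 1 7]
Step 6: demand=3,sold=3 ship[1->2]=1 ship[0->1]=1 prod=3 -> [16 1 5]
Step 7: demand=3,sold=3 ship[1->2]=1 ship[0->1]=1 prod=3 -> [18 1 3]
Step 8: demand=3,sold=3 ship[1->2]=1 ship[0->1]=1 prod=3 -> [20 1 1]
Step 9: demand=3,sold=1 ship[1->2]=1 ship[0->1]=1 prod=3 -> [22 1 1]
Step 10: demand=3,sold=1 ship[1->2]=1 ship[0->1]=1 prod=3 -> [24 1 1]
Step 11: demand=3,sold=1 ship[1->2]=1 ship[0->1]=1 prod=3 -> [26 1 1]
Step 12: demand=3,sold=1 ship[1->2]=1 ship[0->1]=1 prod=3 -> [28 1 1]
First stockout at step 9

9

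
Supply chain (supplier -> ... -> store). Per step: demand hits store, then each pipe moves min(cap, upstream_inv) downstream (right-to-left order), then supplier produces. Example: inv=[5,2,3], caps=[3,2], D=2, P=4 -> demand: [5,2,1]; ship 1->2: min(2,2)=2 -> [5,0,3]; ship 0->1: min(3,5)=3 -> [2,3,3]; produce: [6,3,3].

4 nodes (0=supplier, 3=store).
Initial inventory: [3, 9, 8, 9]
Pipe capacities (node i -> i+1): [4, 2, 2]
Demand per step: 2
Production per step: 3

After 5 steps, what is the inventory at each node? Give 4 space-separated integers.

Step 1: demand=2,sold=2 ship[2->3]=2 ship[1->2]=2 ship[0->1]=3 prod=3 -> inv=[3 10 8 9]
Step 2: demand=2,sold=2 ship[2->3]=2 ship[1->2]=2 ship[0->1]=3 prod=3 -> inv=[3 11 8 9]
Step 3: demand=2,sold=2 ship[2->3]=2 ship[1->2]=2 ship[0->1]=3 prod=3 -> inv=[3 12 8 9]
Step 4: demand=2,sold=2 ship[2->3]=2 ship[1->2]=2 ship[0->1]=3 prod=3 -> inv=[3 13 8 9]
Step 5: demand=2,sold=2 ship[2->3]=2 ship[1->2]=2 ship[0->1]=3 prod=3 -> inv=[3 14 8 9]

3 14 8 9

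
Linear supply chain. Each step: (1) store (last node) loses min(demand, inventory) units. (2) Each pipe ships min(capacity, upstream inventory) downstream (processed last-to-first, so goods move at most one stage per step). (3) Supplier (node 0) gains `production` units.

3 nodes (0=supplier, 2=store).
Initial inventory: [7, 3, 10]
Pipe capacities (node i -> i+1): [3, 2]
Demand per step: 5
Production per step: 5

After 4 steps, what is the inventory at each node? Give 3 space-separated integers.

Step 1: demand=5,sold=5 ship[1->2]=2 ship[0->1]=3 prod=5 -> inv=[9 4 7]
Step 2: demand=5,sold=5 ship[1->2]=2 ship[0->1]=3 prod=5 -> inv=[11 5 4]
Step 3: demand=5,sold=4 ship[1->2]=2 ship[0->1]=3 prod=5 -> inv=[13 6 2]
Step 4: demand=5,sold=2 ship[1->2]=2 ship[0->1]=3 prod=5 -> inv=[15 7 2]

15 7 2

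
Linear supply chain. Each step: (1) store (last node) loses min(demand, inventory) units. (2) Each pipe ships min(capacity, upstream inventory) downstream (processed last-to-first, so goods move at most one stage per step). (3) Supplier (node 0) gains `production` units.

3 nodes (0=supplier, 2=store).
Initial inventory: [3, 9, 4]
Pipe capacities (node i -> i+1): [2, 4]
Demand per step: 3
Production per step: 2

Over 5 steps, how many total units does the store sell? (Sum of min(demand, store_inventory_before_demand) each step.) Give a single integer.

Answer: 15

Derivation:
Step 1: sold=3 (running total=3) -> [3 7 5]
Step 2: sold=3 (running total=6) -> [3 5 6]
Step 3: sold=3 (running total=9) -> [3 3 7]
Step 4: sold=3 (running total=12) -> [3 2 7]
Step 5: sold=3 (running total=15) -> [3 2 6]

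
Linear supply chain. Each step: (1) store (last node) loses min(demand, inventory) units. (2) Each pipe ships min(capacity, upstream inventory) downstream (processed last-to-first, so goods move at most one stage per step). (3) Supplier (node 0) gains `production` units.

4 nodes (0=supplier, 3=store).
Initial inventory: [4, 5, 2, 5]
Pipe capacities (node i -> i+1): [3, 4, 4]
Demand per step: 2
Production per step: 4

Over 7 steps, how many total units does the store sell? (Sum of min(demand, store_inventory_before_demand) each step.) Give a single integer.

Answer: 14

Derivation:
Step 1: sold=2 (running total=2) -> [5 4 4 5]
Step 2: sold=2 (running total=4) -> [6 3 4 7]
Step 3: sold=2 (running total=6) -> [7 3 3 9]
Step 4: sold=2 (running total=8) -> [8 3 3 10]
Step 5: sold=2 (running total=10) -> [9 3 3 11]
Step 6: sold=2 (running total=12) -> [10 3 3 12]
Step 7: sold=2 (running total=14) -> [11 3 3 13]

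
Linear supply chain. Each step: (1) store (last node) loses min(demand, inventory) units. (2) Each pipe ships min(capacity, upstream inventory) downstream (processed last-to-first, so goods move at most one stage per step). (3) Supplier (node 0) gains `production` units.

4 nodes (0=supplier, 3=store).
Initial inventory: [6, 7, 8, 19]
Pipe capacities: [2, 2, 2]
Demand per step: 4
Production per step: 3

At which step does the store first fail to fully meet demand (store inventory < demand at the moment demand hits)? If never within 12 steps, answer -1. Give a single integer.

Step 1: demand=4,sold=4 ship[2->3]=2 ship[1->2]=2 ship[0->1]=2 prod=3 -> [7 7 8 17]
Step 2: demand=4,sold=4 ship[2->3]=2 ship[1->2]=2 ship[0->1]=2 prod=3 -> [8 7 8 15]
Step 3: demand=4,sold=4 ship[2->3]=2 ship[1->2]=2 ship[0->1]=2 prod=3 -> [9 7 8 13]
Step 4: demand=4,sold=4 ship[2->3]=2 ship[1->2]=2 ship[0->1]=2 prod=3 -> [10 7 8 11]
Step 5: demand=4,sold=4 ship[2->3]=2 ship[1->2]=2 ship[0->1]=2 prod=3 -> [11 7 8 9]
Step 6: demand=4,sold=4 ship[2->3]=2 ship[1->2]=2 ship[0->1]=2 prod=3 -> [12 7 8 7]
Step 7: demand=4,sold=4 ship[2->3]=2 ship[1->2]=2 ship[0->1]=2 prod=3 -> [13 7 8 5]
Step 8: demand=4,sold=4 ship[2->3]=2 ship[1->2]=2 ship[0->1]=2 prod=3 -> [14 7 8 3]
Step 9: demand=4,sold=3 ship[2->3]=2 ship[1->2]=2 ship[0->1]=2 prod=3 -> [15 7 8 2]
Step 10: demand=4,sold=2 ship[2->3]=2 ship[1->2]=2 ship[0->1]=2 prod=3 -> [16 7 8 2]
Step 11: demand=4,sold=2 ship[2->3]=2 ship[1->2]=2 ship[0->1]=2 prod=3 -> [17 7 8 2]
Step 12: demand=4,sold=2 ship[2->3]=2 ship[1->2]=2 ship[0->1]=2 prod=3 -> [18 7 8 2]
First stockout at step 9

9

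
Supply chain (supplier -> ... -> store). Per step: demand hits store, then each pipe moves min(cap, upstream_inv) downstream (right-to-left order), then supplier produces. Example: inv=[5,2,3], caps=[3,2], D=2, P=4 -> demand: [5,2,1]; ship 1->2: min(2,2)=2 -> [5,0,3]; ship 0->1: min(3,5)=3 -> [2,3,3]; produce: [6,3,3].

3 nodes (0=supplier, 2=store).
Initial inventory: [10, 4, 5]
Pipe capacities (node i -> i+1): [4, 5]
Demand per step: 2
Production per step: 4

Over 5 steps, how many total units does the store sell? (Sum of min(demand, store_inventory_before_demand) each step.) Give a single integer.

Answer: 10

Derivation:
Step 1: sold=2 (running total=2) -> [10 4 7]
Step 2: sold=2 (running total=4) -> [10 4 9]
Step 3: sold=2 (running total=6) -> [10 4 11]
Step 4: sold=2 (running total=8) -> [10 4 13]
Step 5: sold=2 (running total=10) -> [10 4 15]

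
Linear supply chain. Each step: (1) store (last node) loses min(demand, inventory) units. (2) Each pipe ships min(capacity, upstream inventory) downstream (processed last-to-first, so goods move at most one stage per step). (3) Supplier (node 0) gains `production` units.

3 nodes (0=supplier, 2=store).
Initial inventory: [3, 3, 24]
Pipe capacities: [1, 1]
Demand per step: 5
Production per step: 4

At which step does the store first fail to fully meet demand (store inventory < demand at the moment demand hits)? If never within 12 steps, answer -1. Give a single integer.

Step 1: demand=5,sold=5 ship[1->2]=1 ship[0->1]=1 prod=4 -> [6 3 20]
Step 2: demand=5,sold=5 ship[1->2]=1 ship[0->1]=1 prod=4 -> [9 3 16]
Step 3: demand=5,sold=5 ship[1->2]=1 ship[0->1]=1 prod=4 -> [12 3 12]
Step 4: demand=5,sold=5 ship[1->2]=1 ship[0->1]=1 prod=4 -> [15 3 8]
Step 5: demand=5,sold=5 ship[1->2]=1 ship[0->1]=1 prod=4 -> [18 3 4]
Step 6: demand=5,sold=4 ship[1->2]=1 ship[0->1]=1 prod=4 -> [21 3 1]
Step 7: demand=5,sold=1 ship[1->2]=1 ship[0->1]=1 prod=4 -> [24 3 1]
Step 8: demand=5,sold=1 ship[1->2]=1 ship[0->1]=1 prod=4 -> [27 3 1]
Step 9: demand=5,sold=1 ship[1->2]=1 ship[0->1]=1 prod=4 -> [30 3 1]
Step 10: demand=5,sold=1 ship[1->2]=1 ship[0->1]=1 prod=4 -> [33 3 1]
Step 11: demand=5,sold=1 ship[1->2]=1 ship[0->1]=1 prod=4 -> [36 3 1]
Step 12: demand=5,sold=1 ship[1->2]=1 ship[0->1]=1 prod=4 -> [39 3 1]
First stockout at step 6

6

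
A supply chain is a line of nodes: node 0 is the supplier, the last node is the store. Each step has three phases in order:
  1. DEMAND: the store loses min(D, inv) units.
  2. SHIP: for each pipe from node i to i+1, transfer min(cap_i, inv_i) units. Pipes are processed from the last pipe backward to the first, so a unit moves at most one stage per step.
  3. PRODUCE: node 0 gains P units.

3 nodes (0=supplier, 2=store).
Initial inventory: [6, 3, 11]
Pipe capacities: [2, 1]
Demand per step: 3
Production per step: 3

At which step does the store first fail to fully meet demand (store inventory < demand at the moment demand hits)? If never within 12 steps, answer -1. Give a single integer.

Step 1: demand=3,sold=3 ship[1->2]=1 ship[0->1]=2 prod=3 -> [7 4 9]
Step 2: demand=3,sold=3 ship[1->2]=1 ship[0->1]=2 prod=3 -> [8 5 7]
Step 3: demand=3,sold=3 ship[1->2]=1 ship[0->1]=2 prod=3 -> [9 6 5]
Step 4: demand=3,sold=3 ship[1->2]=1 ship[0->1]=2 prod=3 -> [10 7 3]
Step 5: demand=3,sold=3 ship[1->2]=1 ship[0->1]=2 prod=3 -> [11 8 1]
Step 6: demand=3,sold=1 ship[1->2]=1 ship[0->1]=2 prod=3 -> [12 9 1]
Step 7: demand=3,sold=1 ship[1->2]=1 ship[0->1]=2 prod=3 -> [13 10 1]
Step 8: demand=3,sold=1 ship[1->2]=1 ship[0->1]=2 prod=3 -> [14 11 1]
Step 9: demand=3,sold=1 ship[1->2]=1 ship[0->1]=2 prod=3 -> [15 12 1]
Step 10: demand=3,sold=1 ship[1->2]=1 ship[0->1]=2 prod=3 -> [16 13 1]
Step 11: demand=3,sold=1 ship[1->2]=1 ship[0->1]=2 prod=3 -> [17 14 1]
Step 12: demand=3,sold=1 ship[1->2]=1 ship[0->1]=2 prod=3 -> [18 15 1]
First stockout at step 6

6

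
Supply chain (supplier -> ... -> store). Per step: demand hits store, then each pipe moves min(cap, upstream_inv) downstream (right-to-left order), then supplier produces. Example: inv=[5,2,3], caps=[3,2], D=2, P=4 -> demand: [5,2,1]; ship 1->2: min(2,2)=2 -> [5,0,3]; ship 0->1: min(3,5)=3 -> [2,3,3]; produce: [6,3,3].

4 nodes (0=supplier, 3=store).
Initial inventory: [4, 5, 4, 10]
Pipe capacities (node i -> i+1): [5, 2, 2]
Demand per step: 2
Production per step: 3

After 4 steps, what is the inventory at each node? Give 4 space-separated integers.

Step 1: demand=2,sold=2 ship[2->3]=2 ship[1->2]=2 ship[0->1]=4 prod=3 -> inv=[3 7 4 10]
Step 2: demand=2,sold=2 ship[2->3]=2 ship[1->2]=2 ship[0->1]=3 prod=3 -> inv=[3 8 4 10]
Step 3: demand=2,sold=2 ship[2->3]=2 ship[1->2]=2 ship[0->1]=3 prod=3 -> inv=[3 9 4 10]
Step 4: demand=2,sold=2 ship[2->3]=2 ship[1->2]=2 ship[0->1]=3 prod=3 -> inv=[3 10 4 10]

3 10 4 10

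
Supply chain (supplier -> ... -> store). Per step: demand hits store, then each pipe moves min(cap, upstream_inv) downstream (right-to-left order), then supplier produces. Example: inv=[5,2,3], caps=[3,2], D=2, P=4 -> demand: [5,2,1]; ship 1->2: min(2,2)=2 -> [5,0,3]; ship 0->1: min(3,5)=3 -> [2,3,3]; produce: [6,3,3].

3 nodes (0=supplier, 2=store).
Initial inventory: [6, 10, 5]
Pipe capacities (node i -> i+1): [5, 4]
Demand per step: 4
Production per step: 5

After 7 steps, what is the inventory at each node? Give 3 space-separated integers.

Step 1: demand=4,sold=4 ship[1->2]=4 ship[0->1]=5 prod=5 -> inv=[6 11 5]
Step 2: demand=4,sold=4 ship[1->2]=4 ship[0->1]=5 prod=5 -> inv=[6 12 5]
Step 3: demand=4,sold=4 ship[1->2]=4 ship[0->1]=5 prod=5 -> inv=[6 13 5]
Step 4: demand=4,sold=4 ship[1->2]=4 ship[0->1]=5 prod=5 -> inv=[6 14 5]
Step 5: demand=4,sold=4 ship[1->2]=4 ship[0->1]=5 prod=5 -> inv=[6 15 5]
Step 6: demand=4,sold=4 ship[1->2]=4 ship[0->1]=5 prod=5 -> inv=[6 16 5]
Step 7: demand=4,sold=4 ship[1->2]=4 ship[0->1]=5 prod=5 -> inv=[6 17 5]

6 17 5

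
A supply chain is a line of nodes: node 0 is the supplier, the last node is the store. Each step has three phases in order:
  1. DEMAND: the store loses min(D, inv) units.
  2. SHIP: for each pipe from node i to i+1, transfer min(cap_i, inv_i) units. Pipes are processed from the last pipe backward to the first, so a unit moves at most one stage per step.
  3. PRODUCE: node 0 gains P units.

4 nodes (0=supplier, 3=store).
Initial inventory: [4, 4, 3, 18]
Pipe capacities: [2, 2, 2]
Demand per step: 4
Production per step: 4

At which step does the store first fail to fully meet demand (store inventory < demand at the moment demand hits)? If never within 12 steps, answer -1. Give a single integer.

Step 1: demand=4,sold=4 ship[2->3]=2 ship[1->2]=2 ship[0->1]=2 prod=4 -> [6 4 3 16]
Step 2: demand=4,sold=4 ship[2->3]=2 ship[1->2]=2 ship[0->1]=2 prod=4 -> [8 4 3 14]
Step 3: demand=4,sold=4 ship[2->3]=2 ship[1->2]=2 ship[0->1]=2 prod=4 -> [10 4 3 12]
Step 4: demand=4,sold=4 ship[2->3]=2 ship[1->2]=2 ship[0->1]=2 prod=4 -> [12 4 3 10]
Step 5: demand=4,sold=4 ship[2->3]=2 ship[1->2]=2 ship[0->1]=2 prod=4 -> [14 4 3 8]
Step 6: demand=4,sold=4 ship[2->3]=2 ship[1->2]=2 ship[0->1]=2 prod=4 -> [16 4 3 6]
Step 7: demand=4,sold=4 ship[2->3]=2 ship[1->2]=2 ship[0->1]=2 prod=4 -> [18 4 3 4]
Step 8: demand=4,sold=4 ship[2->3]=2 ship[1->2]=2 ship[0->1]=2 prod=4 -> [20 4 3 2]
Step 9: demand=4,sold=2 ship[2->3]=2 ship[1->2]=2 ship[0->1]=2 prod=4 -> [22 4 3 2]
Step 10: demand=4,sold=2 ship[2->3]=2 ship[1->2]=2 ship[0->1]=2 prod=4 -> [24 4 3 2]
Step 11: demand=4,sold=2 ship[2->3]=2 ship[1->2]=2 ship[0->1]=2 prod=4 -> [26 4 3 2]
Step 12: demand=4,sold=2 ship[2->3]=2 ship[1->2]=2 ship[0->1]=2 prod=4 -> [28 4 3 2]
First stockout at step 9

9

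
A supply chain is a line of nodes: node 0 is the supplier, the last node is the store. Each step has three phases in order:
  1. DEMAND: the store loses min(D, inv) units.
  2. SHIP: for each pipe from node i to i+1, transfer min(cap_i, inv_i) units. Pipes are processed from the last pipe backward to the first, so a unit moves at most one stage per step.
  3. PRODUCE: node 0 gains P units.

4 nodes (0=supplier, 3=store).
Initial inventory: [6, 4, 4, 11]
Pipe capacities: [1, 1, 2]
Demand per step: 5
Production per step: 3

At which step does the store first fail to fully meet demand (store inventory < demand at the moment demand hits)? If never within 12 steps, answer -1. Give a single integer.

Step 1: demand=5,sold=5 ship[2->3]=2 ship[1->2]=1 ship[0->1]=1 prod=3 -> [8 4 3 8]
Step 2: demand=5,sold=5 ship[2->3]=2 ship[1->2]=1 ship[0->1]=1 prod=3 -> [10 4 2 5]
Step 3: demand=5,sold=5 ship[2->3]=2 ship[1->2]=1 ship[0->1]=1 prod=3 -> [12 4 1 2]
Step 4: demand=5,sold=2 ship[2->3]=1 ship[1->2]=1 ship[0->1]=1 prod=3 -> [14 4 1 1]
Step 5: demand=5,sold=1 ship[2->3]=1 ship[1->2]=1 ship[0->1]=1 prod=3 -> [16 4 1 1]
Step 6: demand=5,sold=1 ship[2->3]=1 ship[1->2]=1 ship[0->1]=1 prod=3 -> [18 4 1 1]
Step 7: demand=5,sold=1 ship[2->3]=1 ship[1->2]=1 ship[0->1]=1 prod=3 -> [20 4 1 1]
Step 8: demand=5,sold=1 ship[2->3]=1 ship[1->2]=1 ship[0->1]=1 prod=3 -> [22 4 1 1]
Step 9: demand=5,sold=1 ship[2->3]=1 ship[1->2]=1 ship[0->1]=1 prod=3 -> [24 4 1 1]
Step 10: demand=5,sold=1 ship[2->3]=1 ship[1->2]=1 ship[0->1]=1 prod=3 -> [26 4 1 1]
Step 11: demand=5,sold=1 ship[2->3]=1 ship[1->2]=1 ship[0->1]=1 prod=3 -> [28 4 1 1]
Step 12: demand=5,sold=1 ship[2->3]=1 ship[1->2]=1 ship[0->1]=1 prod=3 -> [30 4 1 1]
First stockout at step 4

4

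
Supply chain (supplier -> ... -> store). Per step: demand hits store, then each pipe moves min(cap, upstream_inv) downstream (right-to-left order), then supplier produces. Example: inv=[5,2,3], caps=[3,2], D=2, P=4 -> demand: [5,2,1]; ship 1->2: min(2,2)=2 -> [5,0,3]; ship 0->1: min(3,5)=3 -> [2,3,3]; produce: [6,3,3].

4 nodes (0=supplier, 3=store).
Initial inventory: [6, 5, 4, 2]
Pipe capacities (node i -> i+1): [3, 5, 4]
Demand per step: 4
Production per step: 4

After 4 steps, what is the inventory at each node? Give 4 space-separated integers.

Step 1: demand=4,sold=2 ship[2->3]=4 ship[1->2]=5 ship[0->1]=3 prod=4 -> inv=[7 3 5 4]
Step 2: demand=4,sold=4 ship[2->3]=4 ship[1->2]=3 ship[0->1]=3 prod=4 -> inv=[8 3 4 4]
Step 3: demand=4,sold=4 ship[2->3]=4 ship[1->2]=3 ship[0->1]=3 prod=4 -> inv=[9 3 3 4]
Step 4: demand=4,sold=4 ship[2->3]=3 ship[1->2]=3 ship[0->1]=3 prod=4 -> inv=[10 3 3 3]

10 3 3 3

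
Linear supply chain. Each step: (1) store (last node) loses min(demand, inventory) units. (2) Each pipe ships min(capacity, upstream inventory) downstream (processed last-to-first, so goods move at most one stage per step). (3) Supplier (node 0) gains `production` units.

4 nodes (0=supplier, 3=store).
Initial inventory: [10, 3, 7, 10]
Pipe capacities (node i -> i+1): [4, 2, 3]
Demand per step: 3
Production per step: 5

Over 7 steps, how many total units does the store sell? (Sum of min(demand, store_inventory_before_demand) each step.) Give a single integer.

Answer: 21

Derivation:
Step 1: sold=3 (running total=3) -> [11 5 6 10]
Step 2: sold=3 (running total=6) -> [12 7 5 10]
Step 3: sold=3 (running total=9) -> [13 9 4 10]
Step 4: sold=3 (running total=12) -> [14 11 3 10]
Step 5: sold=3 (running total=15) -> [15 13 2 10]
Step 6: sold=3 (running total=18) -> [16 15 2 9]
Step 7: sold=3 (running total=21) -> [17 17 2 8]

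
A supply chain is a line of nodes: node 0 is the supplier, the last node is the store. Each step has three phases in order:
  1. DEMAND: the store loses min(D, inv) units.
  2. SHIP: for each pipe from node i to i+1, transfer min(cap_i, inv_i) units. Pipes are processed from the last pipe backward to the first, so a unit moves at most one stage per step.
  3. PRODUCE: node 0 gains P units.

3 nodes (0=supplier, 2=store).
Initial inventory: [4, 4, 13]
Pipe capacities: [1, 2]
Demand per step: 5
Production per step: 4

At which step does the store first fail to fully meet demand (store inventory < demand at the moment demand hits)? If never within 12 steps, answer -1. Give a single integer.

Step 1: demand=5,sold=5 ship[1->2]=2 ship[0->1]=1 prod=4 -> [7 3 10]
Step 2: demand=5,sold=5 ship[1->2]=2 ship[0->1]=1 prod=4 -> [10 2 7]
Step 3: demand=5,sold=5 ship[1->2]=2 ship[0->1]=1 prod=4 -> [13 1 4]
Step 4: demand=5,sold=4 ship[1->2]=1 ship[0->1]=1 prod=4 -> [16 1 1]
Step 5: demand=5,sold=1 ship[1->2]=1 ship[0->1]=1 prod=4 -> [19 1 1]
Step 6: demand=5,sold=1 ship[1->2]=1 ship[0->1]=1 prod=4 -> [22 1 1]
Step 7: demand=5,sold=1 ship[1->2]=1 ship[0->1]=1 prod=4 -> [25 1 1]
Step 8: demand=5,sold=1 ship[1->2]=1 ship[0->1]=1 prod=4 -> [28 1 1]
Step 9: demand=5,sold=1 ship[1->2]=1 ship[0->1]=1 prod=4 -> [31 1 1]
Step 10: demand=5,sold=1 ship[1->2]=1 ship[0->1]=1 prod=4 -> [34 1 1]
Step 11: demand=5,sold=1 ship[1->2]=1 ship[0->1]=1 prod=4 -> [37 1 1]
Step 12: demand=5,sold=1 ship[1->2]=1 ship[0->1]=1 prod=4 -> [40 1 1]
First stockout at step 4

4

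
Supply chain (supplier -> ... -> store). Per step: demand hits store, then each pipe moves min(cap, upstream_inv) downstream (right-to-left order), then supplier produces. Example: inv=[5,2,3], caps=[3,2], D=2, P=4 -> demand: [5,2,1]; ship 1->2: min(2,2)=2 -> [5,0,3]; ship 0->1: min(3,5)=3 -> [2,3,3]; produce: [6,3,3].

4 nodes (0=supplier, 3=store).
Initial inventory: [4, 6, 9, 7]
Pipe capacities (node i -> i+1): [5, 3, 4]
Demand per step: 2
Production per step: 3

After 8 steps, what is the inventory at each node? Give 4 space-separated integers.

Step 1: demand=2,sold=2 ship[2->3]=4 ship[1->2]=3 ship[0->1]=4 prod=3 -> inv=[3 7 8 9]
Step 2: demand=2,sold=2 ship[2->3]=4 ship[1->2]=3 ship[0->1]=3 prod=3 -> inv=[3 7 7 11]
Step 3: demand=2,sold=2 ship[2->3]=4 ship[1->2]=3 ship[0->1]=3 prod=3 -> inv=[3 7 6 13]
Step 4: demand=2,sold=2 ship[2->3]=4 ship[1->2]=3 ship[0->1]=3 prod=3 -> inv=[3 7 5 15]
Step 5: demand=2,sold=2 ship[2->3]=4 ship[1->2]=3 ship[0->1]=3 prod=3 -> inv=[3 7 4 17]
Step 6: demand=2,sold=2 ship[2->3]=4 ship[1->2]=3 ship[0->1]=3 prod=3 -> inv=[3 7 3 19]
Step 7: demand=2,sold=2 ship[2->3]=3 ship[1->2]=3 ship[0->1]=3 prod=3 -> inv=[3 7 3 20]
Step 8: demand=2,sold=2 ship[2->3]=3 ship[1->2]=3 ship[0->1]=3 prod=3 -> inv=[3 7 3 21]

3 7 3 21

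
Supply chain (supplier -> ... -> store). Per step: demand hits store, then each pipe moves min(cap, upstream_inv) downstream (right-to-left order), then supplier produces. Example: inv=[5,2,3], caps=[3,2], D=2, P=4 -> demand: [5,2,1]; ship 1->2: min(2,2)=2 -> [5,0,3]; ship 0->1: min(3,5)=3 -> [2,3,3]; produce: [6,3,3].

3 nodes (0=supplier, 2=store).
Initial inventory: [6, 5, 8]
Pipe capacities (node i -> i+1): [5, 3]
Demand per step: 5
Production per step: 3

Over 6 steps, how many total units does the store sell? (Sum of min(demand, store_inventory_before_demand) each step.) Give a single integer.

Answer: 23

Derivation:
Step 1: sold=5 (running total=5) -> [4 7 6]
Step 2: sold=5 (running total=10) -> [3 8 4]
Step 3: sold=4 (running total=14) -> [3 8 3]
Step 4: sold=3 (running total=17) -> [3 8 3]
Step 5: sold=3 (running total=20) -> [3 8 3]
Step 6: sold=3 (running total=23) -> [3 8 3]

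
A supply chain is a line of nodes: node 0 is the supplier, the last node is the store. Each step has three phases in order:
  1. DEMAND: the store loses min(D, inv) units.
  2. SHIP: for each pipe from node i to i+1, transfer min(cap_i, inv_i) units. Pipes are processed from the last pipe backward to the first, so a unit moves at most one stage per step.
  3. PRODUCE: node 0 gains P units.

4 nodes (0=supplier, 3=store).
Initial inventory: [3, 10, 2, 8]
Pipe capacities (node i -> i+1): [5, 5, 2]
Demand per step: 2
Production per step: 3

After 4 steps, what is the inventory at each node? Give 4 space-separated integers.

Step 1: demand=2,sold=2 ship[2->3]=2 ship[1->2]=5 ship[0->1]=3 prod=3 -> inv=[3 8 5 8]
Step 2: demand=2,sold=2 ship[2->3]=2 ship[1->2]=5 ship[0->1]=3 prod=3 -> inv=[3 6 8 8]
Step 3: demand=2,sold=2 ship[2->3]=2 ship[1->2]=5 ship[0->1]=3 prod=3 -> inv=[3 4 11 8]
Step 4: demand=2,sold=2 ship[2->3]=2 ship[1->2]=4 ship[0->1]=3 prod=3 -> inv=[3 3 13 8]

3 3 13 8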